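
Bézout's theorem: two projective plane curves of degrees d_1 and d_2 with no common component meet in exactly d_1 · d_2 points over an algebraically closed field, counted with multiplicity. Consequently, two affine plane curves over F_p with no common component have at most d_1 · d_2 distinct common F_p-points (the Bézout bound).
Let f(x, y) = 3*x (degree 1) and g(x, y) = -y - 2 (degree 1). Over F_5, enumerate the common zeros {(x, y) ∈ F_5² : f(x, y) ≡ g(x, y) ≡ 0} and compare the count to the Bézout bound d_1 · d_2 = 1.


Common zeros: {(0, 3)}; count = 1; Bézout bound = 1.

deg(f) = 1, deg(g) = 1, so Bézout bound = 1.
Scan x ∈ F_5. For each x, list the y ∈ F_5 with f(x, y) ≡ 0 and those with g(x, y) ≡ 0 (mod 5); the common zeros in that column are the intersection.
  x = 0: f ≡ 0 at y ∈ {0, 1, 2, 3, 4}; g ≡ 0 at y ∈ {3}; common: {3}.
  x = 1: f ≡ 0 at y ∈ ∅; g ≡ 0 at y ∈ {3}; common: ∅.
  x = 2: f ≡ 0 at y ∈ ∅; g ≡ 0 at y ∈ {3}; common: ∅.
  x = 3: f ≡ 0 at y ∈ ∅; g ≡ 0 at y ∈ {3}; common: ∅.
  x = 4: f ≡ 0 at y ∈ ∅; g ≡ 0 at y ∈ {3}; common: ∅.
Collecting: common zeros = {(0, 3)}, so the count is 1.
Comparison with the Bézout bound: 1 ≤ 1 = deg(f)·deg(g), as expected for curves with no common component (the bound is attained).


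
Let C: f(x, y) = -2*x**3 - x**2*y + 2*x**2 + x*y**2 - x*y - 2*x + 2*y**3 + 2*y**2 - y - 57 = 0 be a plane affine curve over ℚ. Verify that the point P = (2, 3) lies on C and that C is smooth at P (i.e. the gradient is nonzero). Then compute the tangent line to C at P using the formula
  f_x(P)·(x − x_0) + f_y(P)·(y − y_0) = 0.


Tangent line at P: -24*x + 71*y - 165 = 0.

Step 1: f(2, 3) = 0, so P lies on C.
Step 2: partial derivatives
  f_x(x, y) = -6*x**2 - 2*x*y + 4*x + y**2 - y - 2, f_y(x, y) = -x**2 + 2*x*y - x + 6*y**2 + 4*y - 1.
  f_x(P) = -24, f_y(P) = 71 (gradient nonzero, so P is smooth).
Step 3: tangent line at P: -24·(x − 2) + 71·(y − 3) = 0.
Expanding: -24*x + 71*y - 165 = 0.


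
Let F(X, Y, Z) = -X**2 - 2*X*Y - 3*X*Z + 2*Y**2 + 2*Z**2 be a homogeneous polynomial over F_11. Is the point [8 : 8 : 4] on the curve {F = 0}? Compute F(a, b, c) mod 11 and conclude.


F(8,8,4) ≡ 4 (mod 11); P is NOT on the curve.

Evaluate F(8, 8, 4) term-by-term (mod 11).
  -X**2 ↦ -1·64·1·1 = -64
  -2*X*Y ↦ -2·8·8·1 = -128
  -3*X*Z ↦ -3·8·1·4 = -96
  2*Y**2 ↦ 2·1·64·1 = 128
  2*Z**2 ↦ 2·1·1·16 = 32
Sum: F(8, 8, 4) = (-64) + (-128) + (-96) + (128) + (32) = -128.
Reducing mod 11: -128 ≡ 4 (mod 11).
Since F(a, b, c) ≡ 4 ≠ 0 (mod 11), P does NOT lie on the curve.


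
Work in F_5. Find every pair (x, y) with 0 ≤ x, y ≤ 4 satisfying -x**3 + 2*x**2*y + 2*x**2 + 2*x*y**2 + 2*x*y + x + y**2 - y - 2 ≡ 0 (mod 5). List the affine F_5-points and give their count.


Affine F_5-points: {(0, 2), (0, 4), (1, 0), (1, 4), (2, 0), (4, 0), (4, 4)}; count = 7.

For each of the 25 pairs (x, y) ∈ F_5², evaluate f(x, y) mod 5. Record the zeros.
  x = 0: [0↦3, 1↦3, 2↦0, 3↦4, 4↦0]  zeros at y ∈ {2, 4}
  x = 1: [0↦0, 1↦1, 2↦3, 3↦1, 4↦0]  zeros at y ∈ {0, 4}
  x = 2: [0↦0, 1↦1, 2↦2, 3↦3, 4↦4]  zeros at y ∈ {0}
  x = 3: [0↦2, 1↦2, 2↦1, 3↦4, 4↦1]  zeros at y ∈ ∅
  x = 4: [0↦0, 1↦3, 2↦4, 3↦3, 4↦0]  zeros at y ∈ {0, 4}
Collecting zeros: affine points = {(0, 2), (0, 4), (1, 0), (1, 4), (2, 0), (4, 0), (4, 4)}.
Total count |C(F_5)_aff| = 7.


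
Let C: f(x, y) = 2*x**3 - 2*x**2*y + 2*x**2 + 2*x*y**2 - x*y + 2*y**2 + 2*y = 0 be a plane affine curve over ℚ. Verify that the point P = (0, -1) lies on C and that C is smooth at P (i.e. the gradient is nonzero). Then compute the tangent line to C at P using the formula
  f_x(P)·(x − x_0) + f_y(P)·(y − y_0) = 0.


Tangent line at P: 3*x - 2*y - 2 = 0.

Step 1: f(0, -1) = 0, so P lies on C.
Step 2: partial derivatives
  f_x(x, y) = 6*x**2 - 4*x*y + 4*x + 2*y**2 - y, f_y(x, y) = -2*x**2 + 4*x*y - x + 4*y + 2.
  f_x(P) = 3, f_y(P) = -2 (gradient nonzero, so P is smooth).
Step 3: tangent line at P: 3·(x − 0) + -2·(y − -1) = 0.
Expanding: 3*x - 2*y - 2 = 0.


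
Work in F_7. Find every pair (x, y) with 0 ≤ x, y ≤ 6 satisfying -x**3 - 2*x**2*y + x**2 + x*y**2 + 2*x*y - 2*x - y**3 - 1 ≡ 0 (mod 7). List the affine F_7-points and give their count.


Affine F_7-points: {(0, 3), (0, 5), (0, 6), (1, 2), (1, 3), (3, 1), (4, 6), (5, 1), (6, 6)}; count = 9.

For each of the 49 pairs (x, y) ∈ F_7², evaluate f(x, y) mod 7. Record the zeros.
  x = 0: [0↦6, 1↦5, 2↦5, 3↦0, 4↦5, 5↦0, 6↦0]  zeros at y ∈ {3, 5, 6}
  x = 1: [0↦4, 1↦4, 2↦0, 3↦0, 4↦5, 5↦2, 6↦6]  zeros at y ∈ {2, 3}
  x = 2: [0↦5, 1↦2, 2↦4, 3↦5, 4↦6, 5↦1, 6↦5]  zeros at y ∈ ∅
  x = 3: [0↦3, 1↦0, 2↦4, 3↦2, 4↦2, 5↦5, 6↦5]  zeros at y ∈ {1}
  x = 4: [0↦6, 1↦6, 2↦1, 3↦6, 4↦1, 5↦1, 6↦0]  zeros at y ∈ {6}
  x = 5: [0↦1, 1↦0, 2↦3, 3↦4, 4↦4, 5↦4, 6↦5]  zeros at y ∈ {1}
  x = 6: [0↦3, 1↦4, 2↦4, 3↦4, 4↦5, 5↦1, 6↦0]  zeros at y ∈ {6}
Collecting zeros: affine points = {(0, 3), (0, 5), (0, 6), (1, 2), (1, 3), (3, 1), (4, 6), (5, 1), (6, 6)}.
Total count |C(F_7)_aff| = 9.


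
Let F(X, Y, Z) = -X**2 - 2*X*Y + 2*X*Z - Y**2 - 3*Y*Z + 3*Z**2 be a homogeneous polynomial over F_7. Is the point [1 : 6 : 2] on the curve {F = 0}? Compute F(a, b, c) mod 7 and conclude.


F(1,6,2) ≡ 1 (mod 7); P is NOT on the curve.

Evaluate F(1, 6, 2) term-by-term (mod 7).
  -X**2 ↦ -1·1·1·1 = -1
  -2*X*Y ↦ -2·1·6·1 = -12
  2*X*Z ↦ 2·1·1·2 = 4
  -Y**2 ↦ -1·1·36·1 = -36
  -3*Y*Z ↦ -3·1·6·2 = -36
  3*Z**2 ↦ 3·1·1·4 = 12
Sum: F(1, 6, 2) = (-1) + (-12) + (4) + (-36) + (-36) + (12) = -69.
Reducing mod 7: -69 ≡ 1 (mod 7).
Since F(a, b, c) ≡ 1 ≠ 0 (mod 7), P does NOT lie on the curve.


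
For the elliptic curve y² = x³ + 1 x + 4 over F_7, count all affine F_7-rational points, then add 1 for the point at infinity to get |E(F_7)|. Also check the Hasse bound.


Affine points = {(0, 2), (0, 5), (2, 0), (4, 3), (4, 4), (5, 1), (5, 6), (6, 3), (6, 4)}; affine count = 9; |E(F_7)| = 10.

Discriminant check: Δ ∝ 4a³ + 27b² = 4·1³ + 27·4² = 4·1 + 27·16 ≡ 2 (mod 7). Nonzero ⇒ E is nonsingular.
For each x ∈ F_7, compute rhs = x³ + 1·x + 4 mod 7, then count y ∈ F_7 with y² ≡ rhs.
  x = 0: rhs = 4, matching y values: 2, 5 (2 points).
  x = 1: rhs = 6, matching y values: none (0 points).
  x = 2: rhs = 0, matching y values: 0 (1 points).
  x = 3: rhs = 6, matching y values: none (0 points).
  x = 4: rhs = 2, matching y values: 3, 4 (2 points).
  x = 5: rhs = 1, matching y values: 1, 6 (2 points).
  x = 6: rhs = 2, matching y values: 3, 4 (2 points).
Total affine count: 9.
Full point count |E(F_7)| = 9 + 1 = 10.
Hasse bound: |10 − (7+1)| = |2| = 2 ≤ 2√7 ≈ 5.2915 ✓.


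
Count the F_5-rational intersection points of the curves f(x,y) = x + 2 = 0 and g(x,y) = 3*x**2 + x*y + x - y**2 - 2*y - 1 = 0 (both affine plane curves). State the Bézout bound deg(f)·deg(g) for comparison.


Common zeros: ∅; count = 0; Bézout bound = 2.

deg(f) = 1, deg(g) = 2, so Bézout bound = 2.
Scan x ∈ F_5. For each x, list the y ∈ F_5 with f(x, y) ≡ 0 and those with g(x, y) ≡ 0 (mod 5); the common zeros in that column are the intersection.
  x = 0: f ≡ 0 at y ∈ ∅; g ≡ 0 at y ∈ {4}; common: ∅.
  x = 1: f ≡ 0 at y ∈ ∅; g ≡ 0 at y ∈ ∅; common: ∅.
  x = 2: f ≡ 0 at y ∈ ∅; g ≡ 0 at y ∈ ∅; common: ∅.
  x = 3: f ≡ 0 at y ∈ {0, 1, 2, 3, 4}; g ≡ 0 at y ∈ ∅; common: ∅.
  x = 4: f ≡ 0 at y ∈ ∅; g ≡ 0 at y ∈ ∅; common: ∅.
Collecting: common zeros = ∅, so the count is 0.
Comparison with the Bézout bound: 0 ≤ 2 = deg(f)·deg(g), as expected for curves with no common component (the affine F_5-count falls short of the bound because intersections may lie at infinity, over extension fields, or carry multiplicity).


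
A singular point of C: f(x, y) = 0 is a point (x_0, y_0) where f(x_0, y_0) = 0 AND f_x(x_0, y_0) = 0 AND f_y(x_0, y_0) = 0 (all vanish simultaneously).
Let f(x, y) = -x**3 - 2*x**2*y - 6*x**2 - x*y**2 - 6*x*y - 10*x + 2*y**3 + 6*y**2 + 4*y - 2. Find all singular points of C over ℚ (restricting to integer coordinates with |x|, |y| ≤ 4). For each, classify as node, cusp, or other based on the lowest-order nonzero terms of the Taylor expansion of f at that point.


Singular points: {(-1, -1)}; classification: node.

Compute partial derivatives:
  f_x = -3*x**2 - 4*x*y - 12*x - y**2 - 6*y - 10.
  f_y = -2*x**2 - 2*x*y - 6*x + 6*y**2 + 12*y + 4.
Scan x_0 ∈ {−4, ..., 4}. For each x_0, f_y(x_0, y) is a polynomial in y; find its integer roots y ∈ {−4, ..., 4}, then test f_x and f at those candidates.
  x = -4: f_y(-4, y) = 6*y**2 + 20*y - 4; no integer root y with |y| ≤ 4.
  x = -3: f_y(-3, y) = 6*y**2 + 18*y + 4; no integer root y with |y| ≤ 4.
  x = -2: f_y(-2, y) = 6*y**2 + 16*y + 8; vanishes at y ∈ {-2}. (-2, -2): f_x = -6 ≠ 0.
  x = -1: f_y(-1, y) = 6*y**2 + 14*y + 8; vanishes at y ∈ {-1}. (-1, -1): f_x = 0, f = 0 — SINGULAR.
  x = 0: f_y(0, y) = 6*y**2 + 12*y + 4; no integer root y with |y| ≤ 4.
  x = 1: f_y(1, y) = 6*y**2 + 10*y - 4; vanishes at y ∈ {-2}. (1, -2): f_x = -9 ≠ 0.
  x = 2: f_y(2, y) = 6*y**2 + 8*y - 16; no integer root y with |y| ≤ 4.
  x = 3: f_y(3, y) = 6*y**2 + 6*y - 32; no integer root y with |y| ≤ 4.
  x = 4: f_y(4, y) = 6*y**2 + 4*y - 52; no integer root y with |y| ≤ 4.
Only singular point on the grid: (-1, -1).
Classify: substitute x = -1 + u, y = -1 + v and expand: f = -u**3 - 2*u**2*v - u**2 - u*v**2 + 2*v**3 + v**2.
No constant or linear terms (consistent with a singular point). Quadratic part: -u**2 + v**2. Cubic part: -u**3 - 2*u**2*v - u*v**2 + 2*v**3.
The quadratic part v**2 - u**2 = (v − u)(v + u) splits into two distinct linear factors, so there are two distinct tangent lines y − -1 = ±(x − -1) — this is a node (ordinary double point).
Classification: node.


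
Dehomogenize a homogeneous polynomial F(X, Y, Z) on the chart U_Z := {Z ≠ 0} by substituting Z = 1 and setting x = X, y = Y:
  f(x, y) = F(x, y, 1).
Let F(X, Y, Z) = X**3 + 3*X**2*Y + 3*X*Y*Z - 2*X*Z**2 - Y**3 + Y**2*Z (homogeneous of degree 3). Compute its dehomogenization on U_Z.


f(x, y) = x**3 + 3*x**2*y + 3*x*y - 2*x - y**3 + y**2

On U_Z we set Z = 1. Each monomial c·X^i·Y^j·Z^k in F becomes c·x^i·y^j·1^k = c·x^i·y^j.
Substituting Z = 1: F(X, Y, 1) = x**3 + 3*x**2*y + 3*x*y - 2*x - y**3 + y**2.
Note: deg(f) ≤ deg(F) = 3; strict inequality happens when F is divisible by Z (lost terms).


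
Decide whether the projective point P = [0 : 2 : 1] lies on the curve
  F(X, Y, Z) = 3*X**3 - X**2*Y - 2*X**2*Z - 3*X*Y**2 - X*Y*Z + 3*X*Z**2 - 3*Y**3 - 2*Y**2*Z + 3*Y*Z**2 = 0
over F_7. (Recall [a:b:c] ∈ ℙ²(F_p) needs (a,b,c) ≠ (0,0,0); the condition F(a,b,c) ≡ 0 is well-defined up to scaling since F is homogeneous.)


F(0,2,1) ≡ 2 (mod 7); P is NOT on the curve.

Evaluate F(0, 2, 1) term-by-term (mod 7).
  3*X**3 ↦ 3·0·1·1 = 0
  -X**2*Y ↦ -1·0·2·1 = 0
  -2*X**2*Z ↦ -2·0·1·1 = 0
  -3*X*Y**2 ↦ -3·0·4·1 = 0
  -X*Y*Z ↦ -1·0·2·1 = 0
  3*X*Z**2 ↦ 3·0·1·1 = 0
  -3*Y**3 ↦ -3·1·8·1 = -24
  -2*Y**2*Z ↦ -2·1·4·1 = -8
  3*Y*Z**2 ↦ 3·1·2·1 = 6
Sum: F(0, 2, 1) = (0) + (0) + (0) + (0) + (0) + (0) + (-24) + (-8) + (6) = -26.
Reducing mod 7: -26 ≡ 2 (mod 7).
Since F(a, b, c) ≡ 2 ≠ 0 (mod 7), P does NOT lie on the curve.


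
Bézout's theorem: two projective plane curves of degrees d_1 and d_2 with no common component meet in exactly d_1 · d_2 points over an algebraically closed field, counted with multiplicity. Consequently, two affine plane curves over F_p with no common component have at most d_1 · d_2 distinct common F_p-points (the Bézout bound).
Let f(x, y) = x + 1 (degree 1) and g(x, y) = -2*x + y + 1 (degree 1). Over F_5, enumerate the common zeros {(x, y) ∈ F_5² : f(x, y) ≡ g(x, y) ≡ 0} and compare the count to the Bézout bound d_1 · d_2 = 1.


Common zeros: {(4, 2)}; count = 1; Bézout bound = 1.

deg(f) = 1, deg(g) = 1, so Bézout bound = 1.
Scan x ∈ F_5. For each x, list the y ∈ F_5 with f(x, y) ≡ 0 and those with g(x, y) ≡ 0 (mod 5); the common zeros in that column are the intersection.
  x = 0: f ≡ 0 at y ∈ ∅; g ≡ 0 at y ∈ {4}; common: ∅.
  x = 1: f ≡ 0 at y ∈ ∅; g ≡ 0 at y ∈ {1}; common: ∅.
  x = 2: f ≡ 0 at y ∈ ∅; g ≡ 0 at y ∈ {3}; common: ∅.
  x = 3: f ≡ 0 at y ∈ ∅; g ≡ 0 at y ∈ {0}; common: ∅.
  x = 4: f ≡ 0 at y ∈ {0, 1, 2, 3, 4}; g ≡ 0 at y ∈ {2}; common: {2}.
Collecting: common zeros = {(4, 2)}, so the count is 1.
Comparison with the Bézout bound: 1 ≤ 1 = deg(f)·deg(g), as expected for curves with no common component (the bound is attained).


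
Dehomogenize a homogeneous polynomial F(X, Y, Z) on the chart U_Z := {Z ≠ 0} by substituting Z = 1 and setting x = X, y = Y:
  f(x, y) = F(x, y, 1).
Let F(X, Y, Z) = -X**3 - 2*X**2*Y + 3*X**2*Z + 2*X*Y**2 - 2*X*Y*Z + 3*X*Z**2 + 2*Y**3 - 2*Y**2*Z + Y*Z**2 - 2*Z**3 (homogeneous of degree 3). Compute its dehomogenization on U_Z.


f(x, y) = -x**3 - 2*x**2*y + 3*x**2 + 2*x*y**2 - 2*x*y + 3*x + 2*y**3 - 2*y**2 + y - 2

On U_Z we set Z = 1. Each monomial c·X^i·Y^j·Z^k in F becomes c·x^i·y^j·1^k = c·x^i·y^j.
Substituting Z = 1: F(X, Y, 1) = -x**3 - 2*x**2*y + 3*x**2 + 2*x*y**2 - 2*x*y + 3*x + 2*y**3 - 2*y**2 + y - 2.
Note: deg(f) ≤ deg(F) = 3; strict inequality happens when F is divisible by Z (lost terms).


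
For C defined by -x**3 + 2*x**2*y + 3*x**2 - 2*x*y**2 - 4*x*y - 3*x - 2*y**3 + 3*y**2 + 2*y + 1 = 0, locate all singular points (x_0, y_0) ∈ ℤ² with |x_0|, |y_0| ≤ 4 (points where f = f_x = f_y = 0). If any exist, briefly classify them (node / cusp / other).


Singular points: {(1, 0)}; classification: cusp.

Compute partial derivatives:
  f_x = -3*x**2 + 4*x*y + 6*x - 2*y**2 - 4*y - 3.
  f_y = 2*x**2 - 4*x*y - 4*x - 6*y**2 + 6*y + 2.
Scan x_0 ∈ {−4, ..., 4}. For each x_0, f_y(x_0, y) is a polynomial in y; find its integer roots y ∈ {−4, ..., 4}, then test f_x and f at those candidates.
  x = -4: f_y(-4, y) = -6*y**2 + 22*y + 50; no integer root y with |y| ≤ 4.
  x = -3: f_y(-3, y) = -6*y**2 + 18*y + 32; no integer root y with |y| ≤ 4.
  x = -2: f_y(-2, y) = -6*y**2 + 14*y + 18; no integer root y with |y| ≤ 4.
  x = -1: f_y(-1, y) = -6*y**2 + 10*y + 8; no integer root y with |y| ≤ 4.
  x = 0: f_y(0, y) = -6*y**2 + 6*y + 2; no integer root y with |y| ≤ 4.
  x = 1: f_y(1, y) = -6*y**2 + 2*y; vanishes at y ∈ {0}. (1, 0): f_x = 0, f = 0 — SINGULAR.
  x = 2: f_y(2, y) = -6*y**2 - 2*y + 2; no integer root y with |y| ≤ 4.
  x = 3: f_y(3, y) = -6*y**2 - 6*y + 8; no integer root y with |y| ≤ 4.
  x = 4: f_y(4, y) = -6*y**2 - 10*y + 18; no integer root y with |y| ≤ 4.
Only singular point on the grid: (1, 0).
Classify: substitute x = 1 + u, y = 0 + v and expand: f = -u**3 + 2*u**2*v - 2*u*v**2 - 2*v**3 + v**2.
No constant or linear terms (consistent with a singular point). Quadratic part: v**2. Cubic part: -u**3 + 2*u**2*v - 2*u*v**2 - 2*v**3.
The quadratic part v**2 is a perfect square, so there is a single (double) tangent line v = 0, i.e. y = 0. Restricting the cubic part to that line (v = 0) leaves -u**3 ≠ 0, so f is not divisible by v and the branch is v² ≈ u**3 to lowest order — this is a cusp.
Classification: cusp.


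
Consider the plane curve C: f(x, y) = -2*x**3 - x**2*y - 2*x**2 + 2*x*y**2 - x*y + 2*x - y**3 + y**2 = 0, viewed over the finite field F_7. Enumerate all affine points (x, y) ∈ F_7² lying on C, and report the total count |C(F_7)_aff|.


Affine F_7-points: {(0, 0), (0, 1), (2, 4), (3, 2), (5, 3), (6, 2)}; count = 6.

For each of the 49 pairs (x, y) ∈ F_7², evaluate f(x, y) mod 7. Record the zeros.
  x = 0: [0↦0, 1↦0, 2↦3, 3↦3, 4↦1, 5↦5, 6↦2]  zeros at y ∈ {0, 1}
  x = 1: [0↦5, 1↦5, 2↦5, 3↦6, 4↦2, 5↦1, 6↦4]  zeros at y ∈ ∅
  x = 2: [0↦1, 1↦6, 2↦1, 3↦1, 4↦0, 5↦6, 6↦6]  zeros at y ∈ {4}
  x = 3: [0↦4, 1↦5, 2↦0, 3↦4, 4↦4, 5↦1, 6↦3]  zeros at y ∈ {2}
  x = 4: [0↦2, 1↦4, 2↦4, 3↦3, 4↦2, 5↦2, 6↦4]  zeros at y ∈ ∅
  x = 5: [0↦4, 1↦5, 2↦1, 3↦0, 4↦3, 5↦4, 6↦4]  zeros at y ∈ {3}
  x = 6: [0↦5, 1↦3, 2↦0, 3↦4, 4↦2, 5↦2, 6↦5]  zeros at y ∈ {2}
Collecting zeros: affine points = {(0, 0), (0, 1), (2, 4), (3, 2), (5, 3), (6, 2)}.
Total count |C(F_7)_aff| = 6.


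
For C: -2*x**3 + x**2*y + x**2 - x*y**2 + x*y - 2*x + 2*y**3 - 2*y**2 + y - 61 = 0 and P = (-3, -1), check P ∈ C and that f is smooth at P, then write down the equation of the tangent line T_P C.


Tangent line at P: -58*x + 11*y - 163 = 0.

Step 1: f(-3, -1) = 0, so P lies on C.
Step 2: partial derivatives
  f_x(x, y) = -6*x**2 + 2*x*y + 2*x - y**2 + y - 2, f_y(x, y) = x**2 - 2*x*y + x + 6*y**2 - 4*y + 1.
  f_x(P) = -58, f_y(P) = 11 (gradient nonzero, so P is smooth).
Step 3: tangent line at P: -58·(x − -3) + 11·(y − -1) = 0.
Expanding: -58*x + 11*y - 163 = 0.


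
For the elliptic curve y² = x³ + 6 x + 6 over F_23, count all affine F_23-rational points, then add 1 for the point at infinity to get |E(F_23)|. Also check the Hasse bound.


Affine points = {(0, 11), (0, 12), (1, 6), (1, 17), (2, 7), (2, 16), (4, 5), (4, 18), (5, 0), (7, 0), (10, 10), (10, 13), (11, 0), (12, 9), (12, 14), (13, 2), (13, 21), (16, 9), (16, 14), (18, 9), (18, 14), (21, 3), (21, 20)}; affine count = 23; |E(F_23)| = 24.

Discriminant check: Δ ∝ 4a³ + 27b² = 4·6³ + 27·6² = 4·216 + 27·36 ≡ 19 (mod 23). Nonzero ⇒ E is nonsingular.
For each x ∈ F_23, compute rhs = x³ + 6·x + 6 mod 23, then count y ∈ F_23 with y² ≡ rhs.
  x = 0: rhs = 6, matching y values: 11, 12 (2 points).
  x = 1: rhs = 13, matching y values: 6, 17 (2 points).
  x = 2: rhs = 3, matching y values: 7, 16 (2 points).
  x = 3: rhs = 5, matching y values: none (0 points).
  x = 4: rhs = 2, matching y values: 5, 18 (2 points).
  x = 5: rhs = 0, matching y values: 0 (1 points).
  x = 6: rhs = 5, matching y values: none (0 points).
  x = 7: rhs = 0, matching y values: 0 (1 points).
  x = 8: rhs = 14, matching y values: none (0 points).
  x = 9: rhs = 7, matching y values: none (0 points).
  x = 10: rhs = 8, matching y values: 10, 13 (2 points).
  x = 11: rhs = 0, matching y values: 0 (1 points).
  x = 12: rhs = 12, matching y values: 9, 14 (2 points).
  x = 13: rhs = 4, matching y values: 2, 21 (2 points).
  x = 14: rhs = 5, matching y values: none (0 points).
  x = 15: rhs = 21, matching y values: none (0 points).
  x = 16: rhs = 12, matching y values: 9, 14 (2 points).
  x = 17: rhs = 7, matching y values: none (0 points).
  x = 18: rhs = 12, matching y values: 9, 14 (2 points).
  x = 19: rhs = 10, matching y values: none (0 points).
  x = 20: rhs = 7, matching y values: none (0 points).
  x = 21: rhs = 9, matching y values: 3, 20 (2 points).
  x = 22: rhs = 22, matching y values: none (0 points).
Total affine count: 23.
Full point count |E(F_23)| = 23 + 1 = 24.
Hasse bound: |24 − (23+1)| = |0| = 0 ≤ 2√23 ≈ 9.5917 ✓.


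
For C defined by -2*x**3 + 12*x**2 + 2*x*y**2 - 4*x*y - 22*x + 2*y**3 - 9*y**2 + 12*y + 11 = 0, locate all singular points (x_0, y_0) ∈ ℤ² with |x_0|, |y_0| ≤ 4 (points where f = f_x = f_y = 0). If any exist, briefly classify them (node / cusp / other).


Singular points: {(2, 1)}; classification: cusp.

Compute partial derivatives:
  f_x = -6*x**2 + 24*x + 2*y**2 - 4*y - 22.
  f_y = 4*x*y - 4*x + 6*y**2 - 18*y + 12.
Scan x_0 ∈ {−4, ..., 4}. For each x_0, f_y(x_0, y) is a polynomial in y; find its integer roots y ∈ {−4, ..., 4}, then test f_x and f at those candidates.
  x = -4: f_y(-4, y) = 6*y**2 - 34*y + 28; vanishes at y ∈ {1}. (-4, 1): f_x = -216 ≠ 0.
  x = -3: f_y(-3, y) = 6*y**2 - 30*y + 24; vanishes at y ∈ {1, 4}. (-3, 1): f_x = -150 ≠ 0; (-3, 4): f_x = -132 ≠ 0.
  x = -2: f_y(-2, y) = 6*y**2 - 26*y + 20; vanishes at y ∈ {1}. (-2, 1): f_x = -96 ≠ 0.
  x = -1: f_y(-1, y) = 6*y**2 - 22*y + 16; vanishes at y ∈ {1}. (-1, 1): f_x = -54 ≠ 0.
  x = 0: f_y(0, y) = 6*y**2 - 18*y + 12; vanishes at y ∈ {1, 2}. (0, 1): f_x = -24 ≠ 0; (0, 2): f_x = -22 ≠ 0.
  x = 1: f_y(1, y) = 6*y**2 - 14*y + 8; vanishes at y ∈ {1}. (1, 1): f_x = -6 ≠ 0.
  x = 2: f_y(2, y) = 6*y**2 - 10*y + 4; vanishes at y ∈ {1}. (2, 1): f_x = 0, f = 0 — SINGULAR.
  x = 3: f_y(3, y) = 6*y**2 - 6*y; vanishes at y ∈ {0, 1}. (3, 0): f_x = -4 ≠ 0; (3, 1): f_x = -6 ≠ 0.
  x = 4: f_y(4, y) = 6*y**2 - 2*y - 4; vanishes at y ∈ {1}. (4, 1): f_x = -24 ≠ 0.
Only singular point on the grid: (2, 1).
Classify: substitute x = 2 + u, y = 1 + v and expand: f = -2*u**3 + 2*u*v**2 + 2*v**3 + v**2.
No constant or linear terms (consistent with a singular point). Quadratic part: v**2. Cubic part: -2*u**3 + 2*u*v**2 + 2*v**3.
The quadratic part v**2 is a perfect square, so there is a single (double) tangent line v = 0, i.e. y = 1. Restricting the cubic part to that line (v = 0) leaves -2*u**3 ≠ 0, so f is not divisible by v and the branch is v² ≈ 2*u**3 to lowest order — this is a cusp.
Classification: cusp.


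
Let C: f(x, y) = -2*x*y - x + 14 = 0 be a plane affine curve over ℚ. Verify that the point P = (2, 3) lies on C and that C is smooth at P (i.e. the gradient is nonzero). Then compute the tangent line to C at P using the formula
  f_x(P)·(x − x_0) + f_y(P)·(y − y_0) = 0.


Tangent line at P: -7*x - 4*y + 26 = 0.

Step 1: f(2, 3) = 0, so P lies on C.
Step 2: partial derivatives
  f_x(x, y) = -2*y - 1, f_y(x, y) = -2*x.
  f_x(P) = -7, f_y(P) = -4 (gradient nonzero, so P is smooth).
Step 3: tangent line at P: -7·(x − 2) + -4·(y − 3) = 0.
Expanding: -7*x - 4*y + 26 = 0.


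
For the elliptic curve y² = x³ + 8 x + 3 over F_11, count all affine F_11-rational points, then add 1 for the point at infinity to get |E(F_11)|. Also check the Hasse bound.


Affine points = {(0, 5), (0, 6), (1, 1), (1, 10), (2, 4), (2, 7), (4, 0), (5, 5), (5, 6), (6, 5), (6, 6), (9, 1), (9, 10), (10, 4), (10, 7)}; affine count = 15; |E(F_11)| = 16.

Discriminant check: Δ ∝ 4a³ + 27b² = 4·8³ + 27·3² = 4·512 + 27·9 ≡ 3 (mod 11). Nonzero ⇒ E is nonsingular.
For each x ∈ F_11, compute rhs = x³ + 8·x + 3 mod 11, then count y ∈ F_11 with y² ≡ rhs.
  x = 0: rhs = 3, matching y values: 5, 6 (2 points).
  x = 1: rhs = 1, matching y values: 1, 10 (2 points).
  x = 2: rhs = 5, matching y values: 4, 7 (2 points).
  x = 3: rhs = 10, matching y values: none (0 points).
  x = 4: rhs = 0, matching y values: 0 (1 points).
  x = 5: rhs = 3, matching y values: 5, 6 (2 points).
  x = 6: rhs = 3, matching y values: 5, 6 (2 points).
  x = 7: rhs = 6, matching y values: none (0 points).
  x = 8: rhs = 7, matching y values: none (0 points).
  x = 9: rhs = 1, matching y values: 1, 10 (2 points).
  x = 10: rhs = 5, matching y values: 4, 7 (2 points).
Total affine count: 15.
Full point count |E(F_11)| = 15 + 1 = 16.
Hasse bound: |16 − (11+1)| = |4| = 4 ≤ 2√11 ≈ 6.6332 ✓.


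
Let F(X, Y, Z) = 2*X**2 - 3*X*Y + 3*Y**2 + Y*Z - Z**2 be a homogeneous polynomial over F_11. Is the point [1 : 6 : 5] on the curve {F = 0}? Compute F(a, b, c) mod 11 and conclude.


F(1,6,5) ≡ 9 (mod 11); P is NOT on the curve.

Evaluate F(1, 6, 5) term-by-term (mod 11).
  2*X**2 ↦ 2·1·1·1 = 2
  -3*X*Y ↦ -3·1·6·1 = -18
  3*Y**2 ↦ 3·1·36·1 = 108
  Y*Z ↦ 1·1·6·5 = 30
  -Z**2 ↦ -1·1·1·25 = -25
Sum: F(1, 6, 5) = (2) + (-18) + (108) + (30) + (-25) = 97.
Reducing mod 11: 97 ≡ 9 (mod 11).
Since F(a, b, c) ≡ 9 ≠ 0 (mod 11), P does NOT lie on the curve.


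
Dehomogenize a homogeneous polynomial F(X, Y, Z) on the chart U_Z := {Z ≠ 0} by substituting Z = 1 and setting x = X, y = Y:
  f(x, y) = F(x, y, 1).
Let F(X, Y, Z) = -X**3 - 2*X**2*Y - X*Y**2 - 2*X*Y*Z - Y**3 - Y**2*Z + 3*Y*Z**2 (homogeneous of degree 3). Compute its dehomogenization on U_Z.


f(x, y) = -x**3 - 2*x**2*y - x*y**2 - 2*x*y - y**3 - y**2 + 3*y

On U_Z we set Z = 1. Each monomial c·X^i·Y^j·Z^k in F becomes c·x^i·y^j·1^k = c·x^i·y^j.
Substituting Z = 1: F(X, Y, 1) = -x**3 - 2*x**2*y - x*y**2 - 2*x*y - y**3 - y**2 + 3*y.
Note: deg(f) ≤ deg(F) = 3; strict inequality happens when F is divisible by Z (lost terms).


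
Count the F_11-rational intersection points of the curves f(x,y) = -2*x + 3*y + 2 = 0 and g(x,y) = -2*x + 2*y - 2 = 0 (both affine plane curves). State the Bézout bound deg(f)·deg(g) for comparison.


Common zeros: {(6, 7)}; count = 1; Bézout bound = 1.

deg(f) = 1, deg(g) = 1, so Bézout bound = 1.
Scan x ∈ F_11. For each x, list the y ∈ F_11 with f(x, y) ≡ 0 and those with g(x, y) ≡ 0 (mod 11); the common zeros in that column are the intersection.
  x = 0: f ≡ 0 at y ∈ {3}; g ≡ 0 at y ∈ {1}; common: ∅.
  x = 1: f ≡ 0 at y ∈ {0}; g ≡ 0 at y ∈ {2}; common: ∅.
  x = 2: f ≡ 0 at y ∈ {8}; g ≡ 0 at y ∈ {3}; common: ∅.
  x = 3: f ≡ 0 at y ∈ {5}; g ≡ 0 at y ∈ {4}; common: ∅.
  x = 4: f ≡ 0 at y ∈ {2}; g ≡ 0 at y ∈ {5}; common: ∅.
  x = 5: f ≡ 0 at y ∈ {10}; g ≡ 0 at y ∈ {6}; common: ∅.
  x = 6: f ≡ 0 at y ∈ {7}; g ≡ 0 at y ∈ {7}; common: {7}.
  x = 7: f ≡ 0 at y ∈ {4}; g ≡ 0 at y ∈ {8}; common: ∅.
  x = 8: f ≡ 0 at y ∈ {1}; g ≡ 0 at y ∈ {9}; common: ∅.
  x = 9: f ≡ 0 at y ∈ {9}; g ≡ 0 at y ∈ {10}; common: ∅.
  x = 10: f ≡ 0 at y ∈ {6}; g ≡ 0 at y ∈ {0}; common: ∅.
Collecting: common zeros = {(6, 7)}, so the count is 1.
Comparison with the Bézout bound: 1 ≤ 1 = deg(f)·deg(g), as expected for curves with no common component (the bound is attained).


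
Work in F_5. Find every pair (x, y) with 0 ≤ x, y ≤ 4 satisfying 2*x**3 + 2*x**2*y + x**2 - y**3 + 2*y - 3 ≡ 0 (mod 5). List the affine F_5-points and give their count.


Affine F_5-points: {(1, 0), (1, 2), (1, 3), (2, 3), (3, 0)}; count = 5.

For each of the 25 pairs (x, y) ∈ F_5², evaluate f(x, y) mod 5. Record the zeros.
  x = 0: [0↦2, 1↦3, 2↦3, 3↦1, 4↦1]  zeros at y ∈ ∅
  x = 1: [0↦0, 1↦3, 2↦0, 3↦0, 4↦2]  zeros at y ∈ {0, 2, 3}
  x = 2: [0↦2, 1↦1, 2↦4, 3↦0, 4↦3]  zeros at y ∈ {3}
  x = 3: [0↦0, 1↦4, 2↦2, 3↦3, 4↦1]  zeros at y ∈ {0}
  x = 4: [0↦1, 1↦4, 2↦1, 3↦1, 4↦3]  zeros at y ∈ ∅
Collecting zeros: affine points = {(1, 0), (1, 2), (1, 3), (2, 3), (3, 0)}.
Total count |C(F_5)_aff| = 5.


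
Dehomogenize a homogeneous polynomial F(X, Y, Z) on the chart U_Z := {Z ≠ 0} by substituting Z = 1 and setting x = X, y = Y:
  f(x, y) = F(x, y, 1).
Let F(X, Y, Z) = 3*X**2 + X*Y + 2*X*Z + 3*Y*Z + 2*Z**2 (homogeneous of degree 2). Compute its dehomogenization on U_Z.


f(x, y) = 3*x**2 + x*y + 2*x + 3*y + 2

On U_Z we set Z = 1. Each monomial c·X^i·Y^j·Z^k in F becomes c·x^i·y^j·1^k = c·x^i·y^j.
Substituting Z = 1: F(X, Y, 1) = 3*x**2 + x*y + 2*x + 3*y + 2.
Note: deg(f) ≤ deg(F) = 2; strict inequality happens when F is divisible by Z (lost terms).


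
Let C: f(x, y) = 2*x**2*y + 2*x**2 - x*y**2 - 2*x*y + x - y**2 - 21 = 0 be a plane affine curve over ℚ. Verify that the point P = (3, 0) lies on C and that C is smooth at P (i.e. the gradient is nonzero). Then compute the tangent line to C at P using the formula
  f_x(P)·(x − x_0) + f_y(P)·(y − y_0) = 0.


Tangent line at P: 13*x + 12*y - 39 = 0.

Step 1: f(3, 0) = 0, so P lies on C.
Step 2: partial derivatives
  f_x(x, y) = 4*x*y + 4*x - y**2 - 2*y + 1, f_y(x, y) = 2*x**2 - 2*x*y - 2*x - 2*y.
  f_x(P) = 13, f_y(P) = 12 (gradient nonzero, so P is smooth).
Step 3: tangent line at P: 13·(x − 3) + 12·(y − 0) = 0.
Expanding: 13*x + 12*y - 39 = 0.


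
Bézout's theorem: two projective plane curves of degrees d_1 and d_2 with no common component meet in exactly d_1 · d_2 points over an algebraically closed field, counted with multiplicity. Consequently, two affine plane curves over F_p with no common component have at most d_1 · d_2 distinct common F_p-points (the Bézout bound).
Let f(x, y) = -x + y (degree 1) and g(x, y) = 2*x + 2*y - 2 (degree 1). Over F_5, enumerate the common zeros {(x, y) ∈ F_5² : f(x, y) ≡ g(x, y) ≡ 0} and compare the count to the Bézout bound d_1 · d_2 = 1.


Common zeros: {(3, 3)}; count = 1; Bézout bound = 1.

deg(f) = 1, deg(g) = 1, so Bézout bound = 1.
Scan x ∈ F_5. For each x, list the y ∈ F_5 with f(x, y) ≡ 0 and those with g(x, y) ≡ 0 (mod 5); the common zeros in that column are the intersection.
  x = 0: f ≡ 0 at y ∈ {0}; g ≡ 0 at y ∈ {1}; common: ∅.
  x = 1: f ≡ 0 at y ∈ {1}; g ≡ 0 at y ∈ {0}; common: ∅.
  x = 2: f ≡ 0 at y ∈ {2}; g ≡ 0 at y ∈ {4}; common: ∅.
  x = 3: f ≡ 0 at y ∈ {3}; g ≡ 0 at y ∈ {3}; common: {3}.
  x = 4: f ≡ 0 at y ∈ {4}; g ≡ 0 at y ∈ {2}; common: ∅.
Collecting: common zeros = {(3, 3)}, so the count is 1.
Comparison with the Bézout bound: 1 ≤ 1 = deg(f)·deg(g), as expected for curves with no common component (the bound is attained).


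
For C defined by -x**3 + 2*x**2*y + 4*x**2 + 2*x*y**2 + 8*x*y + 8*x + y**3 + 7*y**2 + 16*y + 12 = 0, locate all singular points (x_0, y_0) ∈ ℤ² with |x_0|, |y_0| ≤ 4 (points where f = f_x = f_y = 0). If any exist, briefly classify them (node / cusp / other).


Singular points: {(0, -2)}; classification: cusp.

Compute partial derivatives:
  f_x = -3*x**2 + 4*x*y + 8*x + 2*y**2 + 8*y + 8.
  f_y = 2*x**2 + 4*x*y + 8*x + 3*y**2 + 14*y + 16.
Scan x_0 ∈ {−4, ..., 4}. For each x_0, f_y(x_0, y) is a polynomial in y; find its integer roots y ∈ {−4, ..., 4}, then test f_x and f at those candidates.
  x = -4: f_y(-4, y) = 3*y**2 - 2*y + 16; no integer root y with |y| ≤ 4.
  x = -3: f_y(-3, y) = 3*y**2 + 2*y + 10; no integer root y with |y| ≤ 4.
  x = -2: f_y(-2, y) = 3*y**2 + 6*y + 8; no integer root y with |y| ≤ 4.
  x = -1: f_y(-1, y) = 3*y**2 + 10*y + 10; no integer root y with |y| ≤ 4.
  x = 0: f_y(0, y) = 3*y**2 + 14*y + 16; vanishes at y ∈ {-2}. (0, -2): f_x = 0, f = 0 — SINGULAR.
  x = 1: f_y(1, y) = 3*y**2 + 18*y + 26; no integer root y with |y| ≤ 4.
  x = 2: f_y(2, y) = 3*y**2 + 22*y + 40; vanishes at y ∈ {-4}. (2, -4): f_x = -20 ≠ 0.
  x = 3: f_y(3, y) = 3*y**2 + 26*y + 58; no integer root y with |y| ≤ 4.
  x = 4: f_y(4, y) = 3*y**2 + 30*y + 80; no integer root y with |y| ≤ 4.
Only singular point on the grid: (0, -2).
Classify: substitute x = 0 + u, y = -2 + v and expand: f = -u**3 + 2*u**2*v + 2*u*v**2 + v**3 + v**2.
No constant or linear terms (consistent with a singular point). Quadratic part: v**2. Cubic part: -u**3 + 2*u**2*v + 2*u*v**2 + v**3.
The quadratic part v**2 is a perfect square, so there is a single (double) tangent line v = 0, i.e. y = -2. Restricting the cubic part to that line (v = 0) leaves -u**3 ≠ 0, so f is not divisible by v and the branch is v² ≈ u**3 to lowest order — this is a cusp.
Classification: cusp.


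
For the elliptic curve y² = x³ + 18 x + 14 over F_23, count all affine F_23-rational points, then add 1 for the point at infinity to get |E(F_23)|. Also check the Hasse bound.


Affine points = {(2, 9), (2, 14), (3, 7), (3, 16), (4, 9), (4, 14), (6, 4), (6, 19), (7, 0), (8, 7), (8, 16), (9, 10), (9, 13), (11, 5), (11, 18), (12, 7), (12, 16), (15, 5), (15, 18), (17, 9), (17, 14), (18, 11), (18, 12), (19, 4), (19, 19), (20, 5), (20, 18), (21, 4), (21, 19), (22, 8), (22, 15)}; affine count = 31; |E(F_23)| = 32.

Discriminant check: Δ ∝ 4a³ + 27b² = 4·18³ + 27·14² = 4·5832 + 27·196 ≡ 8 (mod 23). Nonzero ⇒ E is nonsingular.
For each x ∈ F_23, compute rhs = x³ + 18·x + 14 mod 23, then count y ∈ F_23 with y² ≡ rhs.
  x = 0: rhs = 14, matching y values: none (0 points).
  x = 1: rhs = 10, matching y values: none (0 points).
  x = 2: rhs = 12, matching y values: 9, 14 (2 points).
  x = 3: rhs = 3, matching y values: 7, 16 (2 points).
  x = 4: rhs = 12, matching y values: 9, 14 (2 points).
  x = 5: rhs = 22, matching y values: none (0 points).
  x = 6: rhs = 16, matching y values: 4, 19 (2 points).
  x = 7: rhs = 0, matching y values: 0 (1 points).
  x = 8: rhs = 3, matching y values: 7, 16 (2 points).
  x = 9: rhs = 8, matching y values: 10, 13 (2 points).
  x = 10: rhs = 21, matching y values: none (0 points).
  x = 11: rhs = 2, matching y values: 5, 18 (2 points).
  x = 12: rhs = 3, matching y values: 7, 16 (2 points).
  x = 13: rhs = 7, matching y values: none (0 points).
  x = 14: rhs = 20, matching y values: none (0 points).
  x = 15: rhs = 2, matching y values: 5, 18 (2 points).
  x = 16: rhs = 5, matching y values: none (0 points).
  x = 17: rhs = 12, matching y values: 9, 14 (2 points).
  x = 18: rhs = 6, matching y values: 11, 12 (2 points).
  x = 19: rhs = 16, matching y values: 4, 19 (2 points).
  x = 20: rhs = 2, matching y values: 5, 18 (2 points).
  x = 21: rhs = 16, matching y values: 4, 19 (2 points).
  x = 22: rhs = 18, matching y values: 8, 15 (2 points).
Total affine count: 31.
Full point count |E(F_23)| = 31 + 1 = 32.
Hasse bound: |32 − (23+1)| = |8| = 8 ≤ 2√23 ≈ 9.5917 ✓.


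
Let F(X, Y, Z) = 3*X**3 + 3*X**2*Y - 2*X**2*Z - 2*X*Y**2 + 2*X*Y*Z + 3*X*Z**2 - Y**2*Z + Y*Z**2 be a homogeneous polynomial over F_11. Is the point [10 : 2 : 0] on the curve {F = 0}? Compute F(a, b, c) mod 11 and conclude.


F(10,2,0) ≡ 0 (mod 11); P is on the curve.

Evaluate F(10, 2, 0) term-by-term (mod 11).
  3*X**3 ↦ 3·1000·1·1 = 3000
  3*X**2*Y ↦ 3·100·2·1 = 600
  -2*X**2*Z ↦ -2·100·1·0 = 0
  -2*X*Y**2 ↦ -2·10·4·1 = -80
  2*X*Y*Z ↦ 2·10·2·0 = 0
  3*X*Z**2 ↦ 3·10·1·0 = 0
  -Y**2*Z ↦ -1·1·4·0 = 0
  Y*Z**2 ↦ 1·1·2·0 = 0
Sum: F(10, 2, 0) = (3000) + (600) + (0) + (-80) + (0) + (0) + (0) + (0) = 3520.
Reducing mod 11: 3520 ≡ 0 (mod 11).
Since F(a, b, c) ≡ 0 (mod 11), P lies on the curve.


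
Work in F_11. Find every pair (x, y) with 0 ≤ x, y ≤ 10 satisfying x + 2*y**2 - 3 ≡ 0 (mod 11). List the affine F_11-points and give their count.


Affine F_11-points: {(1, 1), (1, 10), (3, 0), (4, 4), (4, 7), (6, 2), (6, 9), (7, 3), (7, 8), (8, 5), (8, 6)}; count = 11.

For each of the 121 pairs (x, y) ∈ F_11², evaluate f(x, y) mod 11. Record the zeros.
  x = 0: [0↦8, 1↦10, 2↦5, 3↦4, 4↦7, 5↦3, 6↦3, 7↦7, 8↦4, 9↦5, 10↦10]  zeros at y ∈ ∅
  x = 1: [0↦9, 1↦0, 2↦6, 3↦5, 4↦8, 5↦4, 6↦4, 7↦8, 8↦5, 9↦6, 10↦0]  zeros at y ∈ {1, 10}
  x = 2: [0↦10, 1↦1, 2↦7, 3↦6, 4↦9, 5↦5, 6↦5, 7↦9, 8↦6, 9↦7, 10↦1]  zeros at y ∈ ∅
  x = 3: [0↦0, 1↦2, 2↦8, 3↦7, 4↦10, 5↦6, 6↦6, 7↦10, 8↦7, 9↦8, 10↦2]  zeros at y ∈ {0}
  x = 4: [0↦1, 1↦3, 2↦9, 3↦8, 4↦0, 5↦7, 6↦7, 7↦0, 8↦8, 9↦9, 10↦3]  zeros at y ∈ {4, 7}
  x = 5: [0↦2, 1↦4, 2↦10, 3↦9, 4↦1, 5↦8, 6↦8, 7↦1, 8↦9, 9↦10, 10↦4]  zeros at y ∈ ∅
  x = 6: [0↦3, 1↦5, 2↦0, 3↦10, 4↦2, 5↦9, 6↦9, 7↦2, 8↦10, 9↦0, 10↦5]  zeros at y ∈ {2, 9}
  x = 7: [0↦4, 1↦6, 2↦1, 3↦0, 4↦3, 5↦10, 6↦10, 7↦3, 8↦0, 9↦1, 10↦6]  zeros at y ∈ {3, 8}
  x = 8: [0↦5, 1↦7, 2↦2, 3↦1, 4↦4, 5↦0, 6↦0, 7↦4, 8↦1, 9↦2, 10↦7]  zeros at y ∈ {5, 6}
  x = 9: [0↦6, 1↦8, 2↦3, 3↦2, 4↦5, 5↦1, 6↦1, 7↦5, 8↦2, 9↦3, 10↦8]  zeros at y ∈ ∅
  x = 10: [0↦7, 1↦9, 2↦4, 3↦3, 4↦6, 5↦2, 6↦2, 7↦6, 8↦3, 9↦4, 10↦9]  zeros at y ∈ ∅
Collecting zeros: affine points = {(1, 1), (1, 10), (3, 0), (4, 4), (4, 7), (6, 2), (6, 9), (7, 3), (7, 8), (8, 5), (8, 6)}.
Total count |C(F_11)_aff| = 11.


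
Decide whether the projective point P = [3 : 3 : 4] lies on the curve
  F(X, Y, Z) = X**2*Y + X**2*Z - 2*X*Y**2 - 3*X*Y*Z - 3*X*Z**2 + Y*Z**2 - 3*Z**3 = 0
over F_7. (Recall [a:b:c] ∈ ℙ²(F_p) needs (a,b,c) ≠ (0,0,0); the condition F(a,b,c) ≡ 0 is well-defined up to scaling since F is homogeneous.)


F(3,3,4) ≡ 5 (mod 7); P is NOT on the curve.

Evaluate F(3, 3, 4) term-by-term (mod 7).
  X**2*Y ↦ 1·9·3·1 = 27
  X**2*Z ↦ 1·9·1·4 = 36
  -2*X*Y**2 ↦ -2·3·9·1 = -54
  -3*X*Y*Z ↦ -3·3·3·4 = -108
  -3*X*Z**2 ↦ -3·3·1·16 = -144
  Y*Z**2 ↦ 1·1·3·16 = 48
  -3*Z**3 ↦ -3·1·1·64 = -192
Sum: F(3, 3, 4) = (27) + (36) + (-54) + (-108) + (-144) + (48) + (-192) = -387.
Reducing mod 7: -387 ≡ 5 (mod 7).
Since F(a, b, c) ≡ 5 ≠ 0 (mod 7), P does NOT lie on the curve.


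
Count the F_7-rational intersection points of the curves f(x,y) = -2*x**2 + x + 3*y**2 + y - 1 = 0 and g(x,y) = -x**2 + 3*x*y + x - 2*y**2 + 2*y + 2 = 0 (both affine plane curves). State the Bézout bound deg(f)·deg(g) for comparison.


Common zeros: {(2, 0)}; count = 1; Bézout bound = 4.

deg(f) = 2, deg(g) = 2, so Bézout bound = 4.
Scan x ∈ F_7. For each x, list the y ∈ F_7 with f(x, y) ≡ 0 and those with g(x, y) ≡ 0 (mod 7); the common zeros in that column are the intersection.
  x = 0: f ≡ 0 at y ∈ ∅; g ≡ 0 at y ∈ ∅; common: ∅.
  x = 1: f ≡ 0 at y ∈ {3, 6}; g ≡ 0 at y ∈ ∅; common: ∅.
  x = 2: f ≡ 0 at y ∈ {0, 2}; g ≡ 0 at y ∈ {0, 4}; common: {0}.
  x = 3: f ≡ 0 at y ∈ {3, 6}; g ≡ 0 at y ∈ ∅; common: ∅.
  x = 4: f ≡ 0 at y ∈ ∅; g ≡ 0 at y ∈ {3, 4}; common: ∅.
  x = 5: f ≡ 0 at y ∈ {1}; g ≡ 0 at y ∈ ∅; common: ∅.
  x = 6: f ≡ 0 at y ∈ {1}; g ≡ 0 at y ∈ {0, 3}; common: ∅.
Collecting: common zeros = {(2, 0)}, so the count is 1.
Comparison with the Bézout bound: 1 ≤ 4 = deg(f)·deg(g), as expected for curves with no common component (the affine F_7-count falls short of the bound because intersections may lie at infinity, over extension fields, or carry multiplicity).


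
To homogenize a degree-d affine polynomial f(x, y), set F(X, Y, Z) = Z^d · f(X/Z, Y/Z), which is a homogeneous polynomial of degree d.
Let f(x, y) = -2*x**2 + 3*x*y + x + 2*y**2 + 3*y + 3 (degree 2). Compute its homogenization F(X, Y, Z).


F(X, Y, Z) = -2*X**2 + 3*X*Y + X*Z + 2*Y**2 + 3*Y*Z + 3*Z**2

deg(f) = 2.
Substitute x = X/Z, y = Y/Z into f, then multiply by Z^2.
  monomial -2·x^2·y^0 ↦ -2·X^2·Y^0·Z^0.
  monomial 3·x^1·y^1 ↦ 3·X^1·Y^1·Z^0.
  monomial 1·x^1·y^0 ↦ 1·X^1·Y^0·Z^1.
  monomial 2·x^0·y^2 ↦ 2·X^0·Y^2·Z^0.
  monomial 3·x^0·y^1 ↦ 3·X^0·Y^1·Z^1.
  monomial 3·x^0·y^0 ↦ 3·X^0·Y^0·Z^2.
Collecting: F(X, Y, Z) = -2*X**2 + 3*X*Y + X*Z + 2*Y**2 + 3*Y*Z + 3*Z**2.


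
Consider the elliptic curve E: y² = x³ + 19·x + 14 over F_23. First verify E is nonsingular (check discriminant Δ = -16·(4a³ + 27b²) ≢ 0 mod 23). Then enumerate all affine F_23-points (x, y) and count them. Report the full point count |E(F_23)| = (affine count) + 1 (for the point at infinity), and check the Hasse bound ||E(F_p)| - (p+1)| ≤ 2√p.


Affine points = {(3, 11), (3, 12), (4, 4), (4, 19), (5, 2), (5, 21), (10, 10), (10, 13), (11, 6), (11, 17), (17, 11), (17, 12), (18, 1), (18, 22), (19, 9), (19, 14)}; affine count = 16; |E(F_23)| = 17.

Discriminant check: Δ ∝ 4a³ + 27b² = 4·19³ + 27·14² = 4·6859 + 27·196 ≡ 22 (mod 23). Nonzero ⇒ E is nonsingular.
For each x ∈ F_23, compute rhs = x³ + 19·x + 14 mod 23, then count y ∈ F_23 with y² ≡ rhs.
  x = 0: rhs = 14, matching y values: none (0 points).
  x = 1: rhs = 11, matching y values: none (0 points).
  x = 2: rhs = 14, matching y values: none (0 points).
  x = 3: rhs = 6, matching y values: 11, 12 (2 points).
  x = 4: rhs = 16, matching y values: 4, 19 (2 points).
  x = 5: rhs = 4, matching y values: 2, 21 (2 points).
  x = 6: rhs = 22, matching y values: none (0 points).
  x = 7: rhs = 7, matching y values: none (0 points).
  x = 8: rhs = 11, matching y values: none (0 points).
  x = 9: rhs = 17, matching y values: none (0 points).
  x = 10: rhs = 8, matching y values: 10, 13 (2 points).
  x = 11: rhs = 13, matching y values: 6, 17 (2 points).
  x = 12: rhs = 15, matching y values: none (0 points).
  x = 13: rhs = 20, matching y values: none (0 points).
  x = 14: rhs = 11, matching y values: none (0 points).
  x = 15: rhs = 17, matching y values: none (0 points).
  x = 16: rhs = 21, matching y values: none (0 points).
  x = 17: rhs = 6, matching y values: 11, 12 (2 points).
  x = 18: rhs = 1, matching y values: 1, 22 (2 points).
  x = 19: rhs = 12, matching y values: 9, 14 (2 points).
  x = 20: rhs = 22, matching y values: none (0 points).
  x = 21: rhs = 14, matching y values: none (0 points).
  x = 22: rhs = 17, matching y values: none (0 points).
Total affine count: 16.
Full point count |E(F_23)| = 16 + 1 = 17.
Hasse bound: |17 − (23+1)| = |-7| = 7 ≤ 2√23 ≈ 9.5917 ✓.
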